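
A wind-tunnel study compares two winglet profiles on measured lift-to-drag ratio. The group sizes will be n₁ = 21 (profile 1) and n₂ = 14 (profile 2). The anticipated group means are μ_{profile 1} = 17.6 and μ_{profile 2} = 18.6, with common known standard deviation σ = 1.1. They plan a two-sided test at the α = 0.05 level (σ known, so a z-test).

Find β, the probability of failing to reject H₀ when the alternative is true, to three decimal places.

β ≈ 0.250

Standardized effect: d = |μ_{profile 1} − μ_{profile 2}| / σ = |17.6 − 18.6| / 1.1 = 0.9091
Noncentrality parameter: δ = d / √(1/n₁ + 1/n₂) = 0.9091 / √(1/21 + 1/14) = 2.6348
Critical value for a two-sided test at α = 0.05: z_{α/2} = 1.960.
Power = Φ(δ − 1.960) + Φ(−δ − 1.960) = Φ(0.675) + Φ(-4.595) = 0.7501 + 0.0000 = 0.7501.
Type II error: β = 1 − power = 1 − 0.7501 = 0.2499.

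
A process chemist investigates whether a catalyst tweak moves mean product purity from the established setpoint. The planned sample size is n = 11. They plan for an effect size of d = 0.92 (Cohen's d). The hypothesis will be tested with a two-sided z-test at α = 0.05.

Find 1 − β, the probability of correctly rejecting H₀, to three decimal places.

Noncentrality parameter: δ = d·√n = 0.92 × √11 = 3.0513
Two-sided α = 0.05 → critical value z_{0.025} = 1.960.
Power = Φ(δ − 1.960) + Φ(−δ − 1.960) = Φ(1.091) + Φ(-5.011) = 0.8624 + 0.0000 = 0.8624.

Power ≈ 0.862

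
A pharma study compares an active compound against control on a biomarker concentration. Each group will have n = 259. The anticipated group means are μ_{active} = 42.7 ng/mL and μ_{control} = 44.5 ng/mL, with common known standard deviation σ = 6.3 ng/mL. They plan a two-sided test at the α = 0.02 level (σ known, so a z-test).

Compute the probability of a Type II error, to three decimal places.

β ≈ 0.177

Standardized effect: d = |μ_{active} − μ_{control}| / σ = |42.7 − 44.5| / 6.3 = 0.2857
Noncentrality parameter: δ = d·√(n/2) = 0.2857 × √(259/2) = 3.2514
Critical value for a two-sided test at α = 0.02: z_{α/2} = 2.326.
Power = Φ(δ − 2.326) + Φ(−δ − 2.326) = Φ(0.925) + Φ(-5.578) = 0.8225 + 0.0000 = 0.8225.
Type II error: β = 1 − power = 1 − 0.8225 = 0.1775.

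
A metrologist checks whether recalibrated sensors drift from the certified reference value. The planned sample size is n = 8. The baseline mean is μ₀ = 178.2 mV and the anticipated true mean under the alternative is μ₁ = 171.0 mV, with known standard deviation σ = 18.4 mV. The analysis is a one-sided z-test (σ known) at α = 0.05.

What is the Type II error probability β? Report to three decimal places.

β ≈ 0.705

Standardized effect: d = |μ₁ − μ₀| / σ = |171.0 − 178.2| / 18.4 = 0.3913
Noncentrality parameter: δ = d·√n = 0.3913 × √8 = 1.1068
One-sided α = 0.05 → critical value z_{0.05} = 1.645.
Power = P(Z > 1.645 − δ) = Φ(-0.538) = 0.2953.
Type II error: β = 1 − power = 1 − 0.2953 = 0.7047.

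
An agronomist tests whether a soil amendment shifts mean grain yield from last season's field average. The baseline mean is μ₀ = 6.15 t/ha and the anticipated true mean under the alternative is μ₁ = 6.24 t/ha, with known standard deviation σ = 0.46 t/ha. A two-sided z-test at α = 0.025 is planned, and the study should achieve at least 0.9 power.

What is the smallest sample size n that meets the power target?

n = 325

Standardized effect: d = |μ₁ − μ₀| / σ = |6.24 − 6.15| / 0.46 = 0.1957
Set Φ(δ − 2.241) = 0.9; then δ − 2.241 = Φ⁻¹(0.9) = 1.282, giving δ = 3.523.
(The Φ(−δ − z_{α/2}) term is vanishingly small for δ > 0 and is dropped in the standard sample-size formula.)
δ = d·√n ⇒ n = (δ/d)² = (3.523 / 0.1957)² = 324.22.
Rounding up, n = 325.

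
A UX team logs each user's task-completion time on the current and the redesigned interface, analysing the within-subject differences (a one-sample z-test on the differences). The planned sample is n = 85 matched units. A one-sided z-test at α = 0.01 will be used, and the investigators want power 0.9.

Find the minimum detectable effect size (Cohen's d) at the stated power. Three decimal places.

d ≈ 0.391

Need Φ(δ − 2.326) = 0.9, so δ = 2.326 + 1.282 = 3.608.
δ = d·√n ⇒ d = δ/√n = 3.608/√85 = 0.3913.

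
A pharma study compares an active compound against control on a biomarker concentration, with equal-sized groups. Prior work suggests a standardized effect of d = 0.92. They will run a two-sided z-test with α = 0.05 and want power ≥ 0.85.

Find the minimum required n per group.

n = 22 per group

Set Φ(δ − 1.960) = 0.85; then δ − 1.960 = Φ⁻¹(0.85) = 1.036, giving δ = 2.996.
(Ignoring the negligible lower-tail rejection probability gives the usual closed-form inversion.)
δ = d·√(n/2) ⇒ n = 2(δ/d)² = 2 × (2.996 / 0.92)² = 21.22.
Round up to the next whole unit.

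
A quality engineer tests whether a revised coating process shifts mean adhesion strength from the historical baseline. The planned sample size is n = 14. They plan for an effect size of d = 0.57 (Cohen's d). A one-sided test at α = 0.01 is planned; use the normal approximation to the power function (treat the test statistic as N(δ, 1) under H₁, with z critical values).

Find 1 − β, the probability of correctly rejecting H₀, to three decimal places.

Noncentrality parameter: δ = d·√n = 0.57 × √14 = 2.1327
Critical value for a one-sided test at α = 0.01: z_α = 2.326.
Power = Φ(δ − 2.326) = Φ(-0.194) = 0.4232.

Power ≈ 0.423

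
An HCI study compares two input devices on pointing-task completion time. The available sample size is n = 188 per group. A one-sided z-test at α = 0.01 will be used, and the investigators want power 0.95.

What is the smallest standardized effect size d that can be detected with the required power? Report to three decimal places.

d ≈ 0.410

Need Φ(δ − 2.326) = 0.95, so δ = 2.326 + 1.645 = 3.971.
δ = d·√(n/2) ⇒ d = δ/√(n/2) = 3.971/√(188/2) = 0.4096.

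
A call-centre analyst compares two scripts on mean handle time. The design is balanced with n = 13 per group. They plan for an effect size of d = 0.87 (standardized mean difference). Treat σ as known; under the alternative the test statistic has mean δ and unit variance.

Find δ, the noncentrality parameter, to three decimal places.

The noncentrality parameter scales effect size by the design's sample-size factor: δ = d·√(n/2) = 0.87 × √(13/2) = 2.2181

δ ≈ 2.218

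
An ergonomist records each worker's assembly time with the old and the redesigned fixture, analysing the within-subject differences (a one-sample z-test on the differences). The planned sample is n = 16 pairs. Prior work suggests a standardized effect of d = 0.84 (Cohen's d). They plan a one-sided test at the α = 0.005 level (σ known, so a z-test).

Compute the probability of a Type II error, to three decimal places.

Noncentrality parameter: δ = d·√n = 0.84 × √16 = 3.3600
Critical value for a one-sided test at α = 0.005: z_α = 2.576.
Power = P(Z > 2.576 − δ) = Φ(0.784) = 0.7835.
Type II error: β = 1 − power = 1 − 0.7835 = 0.2165.

β ≈ 0.216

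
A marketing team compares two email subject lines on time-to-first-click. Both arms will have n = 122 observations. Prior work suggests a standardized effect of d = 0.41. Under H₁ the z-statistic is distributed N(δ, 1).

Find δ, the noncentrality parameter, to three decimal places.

δ = d·√(n/2) = 0.41 × √(122/2) = 3.2022

δ ≈ 3.202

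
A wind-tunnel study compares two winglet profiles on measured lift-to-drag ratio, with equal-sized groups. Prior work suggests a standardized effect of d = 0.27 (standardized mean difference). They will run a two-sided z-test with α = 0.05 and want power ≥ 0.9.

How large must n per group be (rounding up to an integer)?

n = 289 per group

Set Φ(δ − 1.960) = 0.9; then δ − 1.960 = Φ⁻¹(0.9) = 1.282, giving δ = 3.242.
(The Φ(−δ − z_{α/2}) term is vanishingly small for δ > 0 and is dropped in the standard sample-size formula.)
δ = d·√(n/2) ⇒ n = 2(δ/d)² = 2 × (3.242 / 0.27)² = 288.27.
Rounding up, n = 289 per group.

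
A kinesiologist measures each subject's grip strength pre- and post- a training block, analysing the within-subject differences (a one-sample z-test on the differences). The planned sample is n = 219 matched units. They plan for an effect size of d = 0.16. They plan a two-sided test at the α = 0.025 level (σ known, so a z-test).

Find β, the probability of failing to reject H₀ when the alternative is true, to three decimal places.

β ≈ 0.450

Noncentrality parameter: λ = d·√n = 0.16 × √219 = 2.3678
Two-sided α = 0.025 → critical value z_{0.0125} = 2.241.
Power = Φ(λ − 2.241) + Φ(−λ − 2.241) = Φ(0.126) + Φ(-4.609) = 0.5503 + 0.0000 = 0.5503.
Type II error: β = 1 − power = 1 − 0.5503 = 0.4497.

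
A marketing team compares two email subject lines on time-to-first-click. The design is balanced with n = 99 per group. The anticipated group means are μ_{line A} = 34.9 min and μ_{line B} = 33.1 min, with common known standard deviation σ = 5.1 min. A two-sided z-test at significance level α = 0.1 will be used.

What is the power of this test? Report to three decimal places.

Standardized effect: d = |μ_{line A} − μ_{line B}| / σ = |34.9 − 33.1| / 5.1 = 0.3529
Noncentrality parameter: δ = d·√(n/2) = 0.3529 × √(99/2) = 2.4832
Two-sided α = 0.1 → critical value z_{0.05} = 1.645.
Power = Φ(δ − 1.645) + Φ(−δ − 1.645) = Φ(0.838) + Φ(-4.128) = 0.7991 + 0.0000 = 0.7991.

Power ≈ 0.799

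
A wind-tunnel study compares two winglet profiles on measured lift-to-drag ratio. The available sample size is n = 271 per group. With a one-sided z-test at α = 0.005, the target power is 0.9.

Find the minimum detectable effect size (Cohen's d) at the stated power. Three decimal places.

d ≈ 0.331

Required noncentrality: δ = z_{0.005} + z_{0.10} = 2.576 + 1.282 = 3.857.
δ = d·√(n/2) ⇒ d = δ/√(n/2) = 3.857/√(271/2) = 0.3314.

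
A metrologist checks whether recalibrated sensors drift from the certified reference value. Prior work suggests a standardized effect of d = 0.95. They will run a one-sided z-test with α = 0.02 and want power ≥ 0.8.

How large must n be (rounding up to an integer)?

n = 10

Set Φ(δ − 2.054) = 0.8; then δ − 2.054 = Φ⁻¹(0.8) = 0.842, giving δ = 2.895.
δ = d·√n ⇒ n = (δ/d)² = (2.895 / 0.95)² = 9.29.
Round up to the next whole unit.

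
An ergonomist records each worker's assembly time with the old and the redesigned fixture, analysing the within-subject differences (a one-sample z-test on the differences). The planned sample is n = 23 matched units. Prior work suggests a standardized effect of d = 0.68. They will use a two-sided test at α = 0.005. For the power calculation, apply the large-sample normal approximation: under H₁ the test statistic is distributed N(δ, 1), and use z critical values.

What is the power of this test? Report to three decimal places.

Noncentrality parameter: δ = d·√n = 0.68 × √23 = 3.2612
Critical value for a two-sided test at α = 0.005: z_{α/2} = 2.807.
Power = Φ(δ − 2.807) + Φ(−δ − 2.807) = Φ(0.454) + Φ(-6.068) = 0.6751 + 0.0000 = 0.6751.

Power ≈ 0.675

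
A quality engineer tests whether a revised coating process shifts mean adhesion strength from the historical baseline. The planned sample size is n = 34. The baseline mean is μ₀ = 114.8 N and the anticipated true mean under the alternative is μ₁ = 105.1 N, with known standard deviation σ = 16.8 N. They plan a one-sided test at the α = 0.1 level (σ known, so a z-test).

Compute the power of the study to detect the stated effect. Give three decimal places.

Power ≈ 0.981

Standardized effect: d = |μ₁ − μ₀| / σ = |105.1 − 114.8| / 16.8 = 0.5774
Noncentrality parameter: δ = d·√n = 0.5774 × √34 = 3.3667
One-sided α = 0.1 → critical value z_{0.1} = 1.282.
Power = Φ(δ − 1.282) = Φ(2.085) = 0.9815.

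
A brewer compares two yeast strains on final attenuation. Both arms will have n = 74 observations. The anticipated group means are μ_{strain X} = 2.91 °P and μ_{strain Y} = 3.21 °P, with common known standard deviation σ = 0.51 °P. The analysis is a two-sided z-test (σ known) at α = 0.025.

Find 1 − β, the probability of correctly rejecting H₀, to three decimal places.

Standardized effect: d = |μ_{strain X} − μ_{strain Y}| / σ = |2.91 − 3.21| / 0.51 = 0.5882
Noncentrality parameter: λ = d·√(n/2) = 0.5882 × √(74/2) = 3.5781
Two-sided α = 0.025 → critical value z_{0.0125} = 2.241.
Power = Φ(λ − 2.241) + Φ(−λ − 2.241) = Φ(1.337) + Φ(-5.819) = 0.9093 + 0.0000 = 0.9093.

Power ≈ 0.909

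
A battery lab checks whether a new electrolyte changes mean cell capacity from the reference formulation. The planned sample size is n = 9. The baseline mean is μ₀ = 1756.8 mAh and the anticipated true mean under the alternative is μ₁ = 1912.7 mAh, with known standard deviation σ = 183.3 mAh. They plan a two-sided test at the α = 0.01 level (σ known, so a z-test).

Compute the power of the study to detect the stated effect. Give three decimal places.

Power ≈ 0.490

Standardized effect: d = |μ₁ − μ₀| / σ = |1912.7 − 1756.8| / 183.3 = 0.8505
Noncentrality parameter: λ = d·√n = 0.8505 × √9 = 2.5516
Critical value for a two-sided test at α = 0.01: z_{α/2} = 2.576.
Power = Φ(λ − 2.576) + Φ(−λ − 2.576) = Φ(-0.024) + Φ(-5.127) = 0.4903 + 0.0000 = 0.4903.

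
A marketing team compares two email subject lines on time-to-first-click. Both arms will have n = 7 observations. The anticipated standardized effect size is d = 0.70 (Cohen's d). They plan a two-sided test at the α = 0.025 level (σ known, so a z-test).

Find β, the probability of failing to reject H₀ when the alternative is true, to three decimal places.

Noncentrality parameter: δ = d·√(n/2) = 0.70 × √(7/2) = 1.3096
Two-sided α = 0.025 → critical value z_{0.0125} = 2.241.
Power = Φ(δ − 2.241) + Φ(−δ − 2.241) = Φ(-0.932) + Φ(-3.551) = 0.1757 + 0.0002 = 0.1759.
Type II error: β = 1 − power = 1 − 0.1759 = 0.8241.

β ≈ 0.824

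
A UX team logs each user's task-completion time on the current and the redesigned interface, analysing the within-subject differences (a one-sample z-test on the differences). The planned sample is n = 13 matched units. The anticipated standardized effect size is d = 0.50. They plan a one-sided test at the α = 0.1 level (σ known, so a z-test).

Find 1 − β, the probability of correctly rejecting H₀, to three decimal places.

Power ≈ 0.699

Noncentrality parameter: δ = d·√n = 0.50 × √13 = 1.8028
One-sided α = 0.1 → critical value z_{0.1} = 1.282.
Power = Φ(δ − 1.282) = Φ(0.521) = 0.6989.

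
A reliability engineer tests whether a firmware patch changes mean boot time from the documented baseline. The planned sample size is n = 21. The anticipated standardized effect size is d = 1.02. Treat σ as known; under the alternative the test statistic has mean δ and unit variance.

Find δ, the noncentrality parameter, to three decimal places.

δ ≈ 4.674

The noncentrality parameter scales effect size by the design's sample-size factor: δ = d·√n = 1.02 × √21 = 4.6742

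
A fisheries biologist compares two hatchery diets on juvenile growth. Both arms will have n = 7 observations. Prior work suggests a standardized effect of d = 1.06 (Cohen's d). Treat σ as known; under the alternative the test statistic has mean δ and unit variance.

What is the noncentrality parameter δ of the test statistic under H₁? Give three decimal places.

δ ≈ 1.983

The noncentrality parameter scales effect size by the design's sample-size factor: δ = d·√(n/2) = 1.06 × √(7/2) = 1.9831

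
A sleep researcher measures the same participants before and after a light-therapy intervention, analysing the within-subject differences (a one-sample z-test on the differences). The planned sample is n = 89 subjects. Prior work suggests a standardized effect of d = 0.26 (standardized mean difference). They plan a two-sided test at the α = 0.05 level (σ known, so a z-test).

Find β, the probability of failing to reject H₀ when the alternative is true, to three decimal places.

Noncentrality parameter: δ = d·√n = 0.26 × √89 = 2.4528
Two-sided α = 0.05 → critical value z_{0.025} = 1.960.
Power = Φ(δ − 1.960) + Φ(−δ − 1.960) = Φ(0.493) + Φ(-4.413) = 0.6889 + 0.0000 = 0.6890.
Type II error: β = 1 − power = 1 − 0.6890 = 0.3110.

β ≈ 0.311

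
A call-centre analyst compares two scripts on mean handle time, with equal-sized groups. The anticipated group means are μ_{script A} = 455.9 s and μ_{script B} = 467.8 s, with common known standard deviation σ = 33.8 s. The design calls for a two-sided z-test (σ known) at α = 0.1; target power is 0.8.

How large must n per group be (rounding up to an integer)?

Standardized effect: d = |μ_{script A} − μ_{script B}| / σ = |455.9 − 467.8| / 33.8 = 0.3521
For power 0.8 need Φ(δ − z_{0.05}) = 0.8, so δ = z_{0.05} + z_{0.20} = 1.645 + 0.842 = 2.486.
(The Φ(−δ − z_{α/2}) term is vanishingly small for δ > 0 and is dropped in the standard sample-size formula.)
δ = d·√(n/2) ⇒ n = 2(δ/d)² = 2 × (2.486 / 0.3521)² = 99.76.
Round up to the next whole unit.

n = 100 per group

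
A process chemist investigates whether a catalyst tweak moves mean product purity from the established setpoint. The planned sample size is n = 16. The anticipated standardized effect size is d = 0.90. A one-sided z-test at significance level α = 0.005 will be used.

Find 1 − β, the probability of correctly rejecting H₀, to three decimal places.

Power ≈ 0.847

Noncentrality parameter: δ = d·√n = 0.90 × √16 = 3.6000
One-sided α = 0.005 → critical value z_{0.005} = 2.576.
Power = P(Z > 2.576 − δ) = Φ(1.024) = 0.8471.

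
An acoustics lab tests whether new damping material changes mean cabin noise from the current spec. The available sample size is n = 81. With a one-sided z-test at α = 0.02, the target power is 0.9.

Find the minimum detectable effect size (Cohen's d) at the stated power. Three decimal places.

d ≈ 0.371

Required noncentrality: δ = z_{0.02} + z_{0.10} = 2.054 + 1.282 = 3.335.
δ = d·√n ⇒ d = δ/√n = 3.335/√81 = 0.3706.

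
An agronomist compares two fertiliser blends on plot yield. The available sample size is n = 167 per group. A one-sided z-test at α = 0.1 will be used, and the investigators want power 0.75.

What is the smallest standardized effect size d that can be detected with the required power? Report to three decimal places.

Required noncentrality: δ = z_{0.1} + z_{0.25} = 1.282 + 0.674 = 1.956.
δ = d·√(n/2) ⇒ d = δ/√(n/2) = 1.956/√(167/2) = 0.2141.

d ≈ 0.214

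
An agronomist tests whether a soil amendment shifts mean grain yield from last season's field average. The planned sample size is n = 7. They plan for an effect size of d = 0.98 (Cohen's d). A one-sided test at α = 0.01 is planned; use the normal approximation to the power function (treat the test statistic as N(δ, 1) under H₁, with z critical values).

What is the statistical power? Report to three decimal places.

Noncentrality parameter: δ = d·√n = 0.98 × √7 = 2.5928
Critical value for a one-sided test at α = 0.01: z_α = 2.326.
Power = P(Z > 2.326 − δ) = Φ(0.266) = 0.6051.

Power ≈ 0.605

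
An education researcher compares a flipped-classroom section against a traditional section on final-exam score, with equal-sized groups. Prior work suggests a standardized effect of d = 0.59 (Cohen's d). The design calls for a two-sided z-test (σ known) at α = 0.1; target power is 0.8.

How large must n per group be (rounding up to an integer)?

n = 36 per group

Set Φ(δ − 1.645) = 0.8; then δ − 1.645 = Φ⁻¹(0.8) = 0.842, giving δ = 2.486.
(Ignoring the negligible lower-tail rejection probability gives the usual closed-form inversion.)
δ = d·√(n/2) ⇒ n = 2(δ/d)² = 2 × (2.486 / 0.59)² = 35.52.
Round up to the next whole unit.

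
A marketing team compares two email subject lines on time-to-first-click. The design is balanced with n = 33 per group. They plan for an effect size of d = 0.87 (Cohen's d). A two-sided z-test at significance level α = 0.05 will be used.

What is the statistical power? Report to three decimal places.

Noncentrality parameter: λ = d·√(n/2) = 0.87 × √(33/2) = 3.5340
Critical value for a two-sided test at α = 0.05: z_{α/2} = 1.960.
Power = Φ(λ − 1.960) + Φ(−λ − 1.960) = Φ(1.574) + Φ(-5.494) = 0.9423 + 0.0000 = 0.9423.

Power ≈ 0.942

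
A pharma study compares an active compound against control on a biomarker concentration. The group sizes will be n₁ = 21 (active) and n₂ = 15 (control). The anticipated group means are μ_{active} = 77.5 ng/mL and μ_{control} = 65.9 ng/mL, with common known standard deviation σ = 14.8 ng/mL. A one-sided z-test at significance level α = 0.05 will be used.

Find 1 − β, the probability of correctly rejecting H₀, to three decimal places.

Power ≈ 0.750

Standardized effect: d = |μ_{active} − μ_{control}| / σ = |77.5 − 65.9| / 14.8 = 0.7838
Noncentrality parameter: δ = d / √(1/n₁ + 1/n₂) = 0.7838 / √(1/21 + 1/15) = 2.3185
One-sided α = 0.05 → critical value z_{0.05} = 1.645.
Power = P(Z > 1.645 − δ) = Φ(0.674) = 0.7497.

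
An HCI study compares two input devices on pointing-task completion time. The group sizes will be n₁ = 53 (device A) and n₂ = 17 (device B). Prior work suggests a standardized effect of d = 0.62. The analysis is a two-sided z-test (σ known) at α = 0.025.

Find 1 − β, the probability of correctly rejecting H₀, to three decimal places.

Power ≈ 0.493

Noncentrality parameter: δ = d / √(1/n₁ + 1/n₂) = 0.62 / √(1/53 + 1/17) = 2.2244
Critical value for a two-sided test at α = 0.025: z_{α/2} = 2.241.
Power = Φ(δ − 2.241) + Φ(−δ − 2.241) = Φ(-0.017) + Φ(-4.466) = 0.4932 + 0.0000 = 0.4932.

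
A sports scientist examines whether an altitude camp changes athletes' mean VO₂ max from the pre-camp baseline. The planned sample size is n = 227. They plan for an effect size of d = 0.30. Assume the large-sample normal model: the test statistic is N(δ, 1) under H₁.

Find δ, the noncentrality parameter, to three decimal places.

δ ≈ 4.520

The noncentrality parameter scales effect size by the design's sample-size factor: δ = d·√n = 0.30 × √227 = 4.5200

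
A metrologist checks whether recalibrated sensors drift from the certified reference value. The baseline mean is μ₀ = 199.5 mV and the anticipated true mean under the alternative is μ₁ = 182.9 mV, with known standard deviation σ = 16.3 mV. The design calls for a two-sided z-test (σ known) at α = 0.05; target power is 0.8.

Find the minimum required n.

Standardized effect: d = |μ₁ − μ₀| / σ = |182.9 − 199.5| / 16.3 = 1.0184
For power 0.8 need Φ(δ − z_{0.025}) = 0.8, so δ = z_{0.025} + z_{0.20} = 1.960 + 0.842 = 2.802.
(Ignoring the negligible lower-tail rejection probability gives the usual closed-form inversion.)
δ = d·√n ⇒ n = (δ/d)² = (2.802 / 1.0184)² = 7.57.
Rounding up, n = 8.

n = 8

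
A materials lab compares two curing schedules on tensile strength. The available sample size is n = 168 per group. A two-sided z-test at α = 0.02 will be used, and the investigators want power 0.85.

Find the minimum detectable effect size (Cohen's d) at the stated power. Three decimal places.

Need Φ(δ − 2.326) = 0.85, so δ = 2.326 + 1.036 = 3.363.
(Lower-tail contribution to power is negligible for δ > 0.)
δ = d·√(n/2) ⇒ d = δ/√(n/2) = 3.363/√(168/2) = 0.3669.

d ≈ 0.367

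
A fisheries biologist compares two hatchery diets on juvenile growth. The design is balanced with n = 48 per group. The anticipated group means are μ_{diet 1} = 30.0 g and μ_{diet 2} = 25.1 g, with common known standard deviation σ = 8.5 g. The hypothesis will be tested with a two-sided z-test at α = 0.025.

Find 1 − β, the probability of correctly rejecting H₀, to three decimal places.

Standardized effect: d = |μ_{diet 1} − μ_{diet 2}| / σ = |30.0 − 25.1| / 8.5 = 0.5765
Noncentrality parameter: δ = d·√(n/2) = 0.5765 × √(48/2) = 2.8241
Critical value for a two-sided test at α = 0.025: z_{α/2} = 2.241.
Power = Φ(δ − 2.241) + Φ(−δ − 2.241) = Φ(0.583) + Φ(-5.066) = 0.7200 + 0.0000 = 0.7200.

Power ≈ 0.720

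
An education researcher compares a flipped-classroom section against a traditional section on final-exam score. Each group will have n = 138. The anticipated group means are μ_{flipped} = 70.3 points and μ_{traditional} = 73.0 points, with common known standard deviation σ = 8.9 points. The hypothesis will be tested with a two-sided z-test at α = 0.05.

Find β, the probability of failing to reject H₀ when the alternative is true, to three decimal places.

Standardized effect: d = |μ_{flipped} − μ_{traditional}| / σ = |70.3 − 73.0| / 8.9 = 0.3034
Noncentrality parameter: δ = d·√(n/2) = 0.3034 × √(138/2) = 2.5200
Two-sided α = 0.05 → critical value z_{0.025} = 1.960.
Power = Φ(δ − 1.960) + Φ(−δ − 1.960) = Φ(0.560) + Φ(-4.480) = 0.7123 + 0.0000 = 0.7123.
Type II error: β = 1 − power = 1 − 0.7123 = 0.2877.

β ≈ 0.288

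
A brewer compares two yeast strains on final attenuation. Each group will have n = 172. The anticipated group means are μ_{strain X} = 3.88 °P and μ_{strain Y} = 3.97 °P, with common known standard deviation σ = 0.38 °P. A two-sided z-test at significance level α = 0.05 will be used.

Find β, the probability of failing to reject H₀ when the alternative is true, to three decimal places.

β ≈ 0.407

Standardized effect: d = |μ_{strain X} − μ_{strain Y}| / σ = |3.88 − 3.97| / 0.38 = 0.2368
Noncentrality parameter: δ = d·√(n/2) = 0.2368 × √(172/2) = 2.1964
Critical value for a two-sided test at α = 0.05: z_{α/2} = 1.960.
Power = Φ(δ − 1.960) + Φ(−δ − 1.960) = Φ(0.236) + Φ(-4.156) = 0.5934 + 0.0000 = 0.5935.
Type II error: β = 1 − power = 1 − 0.5935 = 0.4065.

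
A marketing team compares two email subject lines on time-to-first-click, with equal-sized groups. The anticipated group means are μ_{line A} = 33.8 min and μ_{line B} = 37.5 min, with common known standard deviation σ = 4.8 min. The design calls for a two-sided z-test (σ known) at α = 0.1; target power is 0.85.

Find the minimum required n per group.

Standardized effect: d = |μ_{line A} − μ_{line B}| / σ = |33.8 − 37.5| / 4.8 = 0.7708
Set Φ(δ − 1.645) = 0.85; then δ − 1.645 = Φ⁻¹(0.85) = 1.036, giving δ = 2.681.
(The Φ(−δ − z_{α/2}) term is vanishingly small for δ > 0 and is dropped in the standard sample-size formula.)
δ = d·√(n/2) ⇒ n = 2(δ/d)² = 2 × (2.681 / 0.7708)² = 24.20.
Round up to the next whole unit.

n = 25 per group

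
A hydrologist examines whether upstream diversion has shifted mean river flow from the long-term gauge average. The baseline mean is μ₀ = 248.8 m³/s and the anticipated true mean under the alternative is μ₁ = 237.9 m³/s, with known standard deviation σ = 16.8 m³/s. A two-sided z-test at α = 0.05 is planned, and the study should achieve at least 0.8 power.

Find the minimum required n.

Standardized effect: d = |μ₁ − μ₀| / σ = |237.9 − 248.8| / 16.8 = 0.6488
For power 0.8 need Φ(δ − z_{0.025}) = 0.8, so δ = z_{0.025} + z_{0.20} = 1.960 + 0.842 = 2.802.
(Ignoring the negligible lower-tail rejection probability gives the usual closed-form inversion.)
δ = d·√n ⇒ n = (δ/d)² = (2.802 / 0.6488)² = 18.65.
Rounding up, n = 19.

n = 19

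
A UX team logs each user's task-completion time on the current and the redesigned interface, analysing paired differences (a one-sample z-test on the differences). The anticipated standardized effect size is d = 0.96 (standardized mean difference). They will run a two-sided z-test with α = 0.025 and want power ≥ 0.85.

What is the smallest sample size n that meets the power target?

Set Φ(δ − 2.241) = 0.85; then δ − 2.241 = Φ⁻¹(0.85) = 1.036, giving δ = 3.278.
(Ignoring the negligible lower-tail rejection probability gives the usual closed-form inversion.)
δ = d·√n ⇒ n = (δ/d)² = (3.278 / 0.96)² = 11.66.
Round up to the next whole unit.

n = 12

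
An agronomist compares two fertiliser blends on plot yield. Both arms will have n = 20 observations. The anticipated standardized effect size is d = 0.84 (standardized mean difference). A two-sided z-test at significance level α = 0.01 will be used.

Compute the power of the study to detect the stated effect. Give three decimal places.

Power ≈ 0.532

Noncentrality parameter: δ = d·√(n/2) = 0.84 × √(20/2) = 2.6563
Critical value for a two-sided test at α = 0.01: z_{α/2} = 2.576.
Power = Φ(δ − 2.576) + Φ(−δ − 2.576) = Φ(0.080) + Φ(-5.232) = 0.5321 + 0.0000 = 0.5321.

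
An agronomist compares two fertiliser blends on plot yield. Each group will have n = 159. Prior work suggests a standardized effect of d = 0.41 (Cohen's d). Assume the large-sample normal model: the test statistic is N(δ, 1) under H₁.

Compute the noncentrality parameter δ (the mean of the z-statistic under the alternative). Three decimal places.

δ ≈ 3.656

δ = d·√(n/2) = 0.41 × √(159/2) = 3.6557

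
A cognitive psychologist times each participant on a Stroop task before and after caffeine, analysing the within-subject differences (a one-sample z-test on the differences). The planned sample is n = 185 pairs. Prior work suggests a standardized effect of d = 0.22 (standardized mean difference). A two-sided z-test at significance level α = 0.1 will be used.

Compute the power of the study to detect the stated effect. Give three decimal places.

Noncentrality parameter: δ = d·√n = 0.22 × √185 = 2.9923
Critical value for a two-sided test at α = 0.1: z_{α/2} = 1.645.
Power = Φ(δ − 1.645) + Φ(−δ − 1.645) = Φ(1.347) + Φ(-4.637) = 0.9111 + 0.0000 = 0.9111.

Power ≈ 0.911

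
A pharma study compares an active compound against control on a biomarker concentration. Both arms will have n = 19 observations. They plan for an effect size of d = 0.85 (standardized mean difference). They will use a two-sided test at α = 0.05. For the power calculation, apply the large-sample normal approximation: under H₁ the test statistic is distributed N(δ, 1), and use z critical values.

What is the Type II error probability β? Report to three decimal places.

β ≈ 0.255

Noncentrality parameter: δ = d·√(n/2) = 0.85 × √(19/2) = 2.6199
Two-sided α = 0.05 → critical value z_{0.025} = 1.960.
Power = Φ(δ − 1.960) + Φ(−δ − 1.960) = Φ(0.660) + Φ(-4.580) = 0.7453 + 0.0000 = 0.7453.
Type II error: β = 1 − power = 1 − 0.7453 = 0.2547.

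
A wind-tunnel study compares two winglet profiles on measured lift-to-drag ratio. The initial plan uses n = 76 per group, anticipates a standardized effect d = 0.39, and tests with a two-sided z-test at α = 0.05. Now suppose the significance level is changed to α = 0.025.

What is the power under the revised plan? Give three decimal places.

Power ≈ 0.565

δ = d·√(n/2) = 0.39 × √(76/2) = 2.4041 (unchanged). New critical value: z_{0.0125} = 2.241.
Revised power = Φ(δ − 2.241) + Φ(−δ − 2.241) = Φ(0.163) + Φ(-4.646) = 0.5646 + 0.0000 = 0.5646.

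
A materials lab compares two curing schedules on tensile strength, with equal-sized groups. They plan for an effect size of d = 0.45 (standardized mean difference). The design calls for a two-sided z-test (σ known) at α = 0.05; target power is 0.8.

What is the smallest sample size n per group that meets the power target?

Set Φ(δ − 1.960) = 0.8; then δ − 1.960 = Φ⁻¹(0.8) = 0.842, giving δ = 2.802.
(Ignoring the negligible lower-tail rejection probability gives the usual closed-form inversion.)
δ = d·√(n/2) ⇒ n = 2(δ/d)² = 2 × (2.802 / 0.45)² = 77.52.
Round up to the next whole unit.

n = 78 per group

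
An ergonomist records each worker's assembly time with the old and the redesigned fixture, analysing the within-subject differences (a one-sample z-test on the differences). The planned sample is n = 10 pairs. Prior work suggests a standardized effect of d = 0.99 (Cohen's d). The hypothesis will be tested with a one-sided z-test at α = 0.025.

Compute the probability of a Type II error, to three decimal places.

Noncentrality parameter: δ = d·√n = 0.99 × √10 = 3.1307
One-sided α = 0.025 → critical value z_{0.025} = 1.960.
Power = Φ(δ − 1.960) = Φ(1.171) = 0.8791.
Type II error: β = 1 − power = 1 − 0.8791 = 0.1209.

β ≈ 0.121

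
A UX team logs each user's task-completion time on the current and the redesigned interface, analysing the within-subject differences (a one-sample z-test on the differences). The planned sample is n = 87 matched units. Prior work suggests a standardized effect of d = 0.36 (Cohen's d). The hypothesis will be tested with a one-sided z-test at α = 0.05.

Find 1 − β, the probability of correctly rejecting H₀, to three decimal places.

Noncentrality parameter: δ = d·√n = 0.36 × √87 = 3.3579
One-sided α = 0.05 → critical value z_{0.05} = 1.645.
Power = Φ(δ − 1.645) = Φ(1.713) = 0.9566.

Power ≈ 0.957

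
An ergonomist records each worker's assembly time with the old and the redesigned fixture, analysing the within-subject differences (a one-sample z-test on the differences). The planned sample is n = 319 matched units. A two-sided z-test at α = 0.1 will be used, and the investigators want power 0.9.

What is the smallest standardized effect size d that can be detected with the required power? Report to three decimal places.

d ≈ 0.164

Need Φ(δ − 1.645) = 0.9, so δ = 1.645 + 1.282 = 2.926.
(The second rejection-region term Φ(−δ − z_{α/2}) is negligible and dropped.)
δ = d·√n ⇒ d = δ/√n = 2.926/√319 = 0.1638.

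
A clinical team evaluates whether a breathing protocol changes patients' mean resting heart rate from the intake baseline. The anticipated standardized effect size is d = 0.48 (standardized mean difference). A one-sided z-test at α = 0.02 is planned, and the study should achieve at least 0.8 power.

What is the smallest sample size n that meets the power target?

Set Φ(δ − 2.054) = 0.8; then δ − 2.054 = Φ⁻¹(0.8) = 0.842, giving δ = 2.895.
δ = d·√n ⇒ n = (δ/d)² = (2.895 / 0.48)² = 36.39.
Rounding up, n = 37.

n = 37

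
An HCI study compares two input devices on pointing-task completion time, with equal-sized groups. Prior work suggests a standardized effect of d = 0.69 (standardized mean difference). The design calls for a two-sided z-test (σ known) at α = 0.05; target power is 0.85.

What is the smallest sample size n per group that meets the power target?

n = 38 per group

For power 0.85 need Φ(δ − z_{0.025}) = 0.85, so δ = z_{0.025} + z_{0.15} = 1.960 + 1.036 = 2.996.
(The Φ(−δ − z_{α/2}) term is vanishingly small for δ > 0 and is dropped in the standard sample-size formula.)
δ = d·√(n/2) ⇒ n = 2(δ/d)² = 2 × (2.996 / 0.69)² = 37.72.
Round up to the next whole unit.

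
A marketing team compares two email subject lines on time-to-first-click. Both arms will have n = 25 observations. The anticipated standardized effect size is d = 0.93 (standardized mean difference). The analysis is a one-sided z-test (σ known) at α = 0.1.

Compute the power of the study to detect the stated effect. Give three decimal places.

Noncentrality parameter: δ = d·√(n/2) = 0.93 × √(25/2) = 3.2880
Critical value for a one-sided test at α = 0.1: z_α = 1.282.
Power = P(Z > 1.282 − δ) = Φ(2.006) = 0.9776.

Power ≈ 0.978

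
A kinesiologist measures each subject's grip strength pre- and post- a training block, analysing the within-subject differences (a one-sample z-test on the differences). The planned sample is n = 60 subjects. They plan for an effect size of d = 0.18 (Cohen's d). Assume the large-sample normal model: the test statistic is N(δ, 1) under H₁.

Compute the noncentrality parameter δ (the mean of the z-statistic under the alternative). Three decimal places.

The noncentrality parameter scales effect size by the design's sample-size factor: δ = d·√n = 0.18 × √60 = 1.3943

δ ≈ 1.394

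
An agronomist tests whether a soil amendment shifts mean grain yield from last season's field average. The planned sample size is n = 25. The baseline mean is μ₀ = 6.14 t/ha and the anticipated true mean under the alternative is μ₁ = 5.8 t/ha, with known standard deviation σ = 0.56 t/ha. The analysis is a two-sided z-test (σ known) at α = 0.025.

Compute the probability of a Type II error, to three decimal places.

Standardized effect: d = |μ₁ − μ₀| / σ = |5.8 − 6.14| / 0.56 = 0.6071
Noncentrality parameter: λ = d·√n = 0.6071 × √25 = 3.0357
Two-sided α = 0.025 → critical value z_{0.0125} = 2.241.
Power = Φ(λ − 2.241) + Φ(−λ − 2.241) = Φ(0.794) + Φ(-5.277) = 0.7865 + 0.0000 = 0.7865.
Type II error: β = 1 − power = 1 − 0.7865 = 0.2135.

β ≈ 0.214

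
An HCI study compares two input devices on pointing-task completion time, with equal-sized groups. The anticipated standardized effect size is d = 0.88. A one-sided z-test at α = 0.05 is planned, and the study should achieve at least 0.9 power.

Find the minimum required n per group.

For power 0.9 need Φ(δ − z_{0.05}) = 0.9, so δ = z_{0.05} + z_{0.10} = 1.645 + 1.282 = 2.926.
δ = d·√(n/2) ⇒ n = 2(δ/d)² = 2 × (2.926 / 0.88)² = 22.12.
Round up to the next whole unit.

n = 23 per group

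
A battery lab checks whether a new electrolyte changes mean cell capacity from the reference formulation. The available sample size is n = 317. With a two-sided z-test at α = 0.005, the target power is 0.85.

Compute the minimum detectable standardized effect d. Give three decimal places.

Need Φ(δ − 2.807) = 0.85, so δ = 2.807 + 1.036 = 3.843.
(Lower-tail contribution to power is negligible for δ > 0.)
δ = d·√n ⇒ d = δ/√n = 3.843/√317 = 0.2159.

d ≈ 0.216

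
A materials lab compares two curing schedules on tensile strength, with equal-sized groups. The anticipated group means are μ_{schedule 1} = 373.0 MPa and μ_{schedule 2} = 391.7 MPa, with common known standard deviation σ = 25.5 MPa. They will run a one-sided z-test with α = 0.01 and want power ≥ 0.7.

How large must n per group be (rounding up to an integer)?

n = 31 per group

Standardized effect: d = |μ_{schedule 1} − μ_{schedule 2}| / σ = |373.0 − 391.7| / 25.5 = 0.7333
For power 0.7 need Φ(δ − z_{0.01}) = 0.7, so δ = z_{0.01} + z_{0.30} = 2.326 + 0.524 = 2.851.
δ = d·√(n/2) ⇒ n = 2(δ/d)² = 2 × (2.851 / 0.7333)² = 30.22.
Rounding up, n = 31 per group.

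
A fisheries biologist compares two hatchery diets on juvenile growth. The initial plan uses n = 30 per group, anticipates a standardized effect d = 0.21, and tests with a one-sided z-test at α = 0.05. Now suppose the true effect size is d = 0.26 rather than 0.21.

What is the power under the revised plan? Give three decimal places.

Power ≈ 0.262

With d = 0.26: δ = d·√(n/2) = 0.26 × √(30/2) = 1.0070. Critical value z_{0.05} = 1.645.
Revised power = Φ(δ − 1.645) = Φ(-0.638) = 0.2618.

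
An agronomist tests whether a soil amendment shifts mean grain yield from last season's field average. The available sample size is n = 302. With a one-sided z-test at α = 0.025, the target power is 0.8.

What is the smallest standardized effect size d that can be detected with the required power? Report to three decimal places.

d ≈ 0.161

Required noncentrality: δ = z_{0.025} + z_{0.20} = 1.960 + 0.842 = 2.802.
δ = d·√n ⇒ d = δ/√n = 2.802/√302 = 0.1612.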